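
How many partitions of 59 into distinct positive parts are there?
q(59) = 9792

A partition into distinct parts is a strictly decreasing sequence summing to n. The recurrence d(n, m) = d(n, m−1) + d(n−m, m−1) (use part m at most once) with q(n) = d(n, n) gives q(59) = 9792. (Euler's theorem: # distinct-part partitions = # odd-part partitions.)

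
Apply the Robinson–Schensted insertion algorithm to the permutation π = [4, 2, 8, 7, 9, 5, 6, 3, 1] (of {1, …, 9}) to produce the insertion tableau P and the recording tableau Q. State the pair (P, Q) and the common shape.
P = [1, 3, 6] / [2, 5, 9] / [4] / [7] / [8];  Q = [1, 3, 5] / [2, 4, 7] / [6] / [8] / [9];  common shape = (3, 3, 1, 1, 1)

Row-insert the values π_1, π_2, … into P one at a time, bumping the leftmost entry strictly greater than the inserted value down to the next row. The recording tableau Q records, in position (i, j), the step at which that cell was added to P.
  Insert 4 (step 1): P = [4];  Q = [1]
  Insert 2 (step 2): P = [2] / [4];  Q = [1] / [2]
  Insert 8 (step 3): P = [2, 8] / [4];  Q = [1, 3] / [2]
  Insert 7 (step 4): P = [2, 7] / [4, 8];  Q = [1, 3] / [2, 4]
  Insert 9 (step 5): P = [2, 7, 9] / [4, 8];  Q = [1, 3, 5] / [2, 4]
  Insert 5 (step 6): P = [2, 5, 9] / [4, 7] / [8];  Q = [1, 3, 5] / [2, 4] / [6]
  Insert 6 (step 7): P = [2, 5, 6] / [4, 7, 9] / [8];  Q = [1, 3, 5] / [2, 4, 7] / [6]
  Insert 3 (step 8): P = [2, 3, 6] / [4, 5, 9] / [7] / [8];  Q = [1, 3, 5] / [2, 4, 7] / [6] / [8]
  Insert 1 (step 9): P = [1, 3, 6] / [2, 5, 9] / [4] / [7] / [8];  Q = [1, 3, 5] / [2, 4, 7] / [6] / [8] / [9]
Final shape: (3, 3, 1, 1, 1).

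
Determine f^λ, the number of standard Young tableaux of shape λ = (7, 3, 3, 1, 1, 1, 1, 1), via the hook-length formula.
# SYT of shape (7, 3, 3, 1, 1, 1, 1, 1) = 3281850

Hook-length formula: f^λ = n! / Π hook(c), product over all cells c of the Young diagram. For λ = (7, 3, 3, 1, 1, 1, 1, 1), n = 18 boxes. Hook lengths by row (left-to-right, top-to-bottom): [14, 8, 7, 4, 3, 2, 1]; [9, 3, 2]; [8, 2, 1]; [5]; [4]; [3]; [2]; [1]. Product of hooks = 1950842880. So f^λ = 18! / 1950842880 = 6402373705728000 / 1950842880 = 3281850.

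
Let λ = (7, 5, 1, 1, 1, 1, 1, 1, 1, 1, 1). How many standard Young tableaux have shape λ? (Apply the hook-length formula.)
# SYT of shape (7, 5, 1, 1, 1, 1, 1, 1, 1, 1, 1) = 14671800

Hook-length formula: f^λ = n! / Π hook(c), product over all cells c of the Young diagram. For λ = (7, 5, 1, 1, 1, 1, 1, 1, 1, 1, 1), n = 21 boxes. Hook lengths by row (left-to-right, top-to-bottom): [17, 7, 6, 5, 4, 2, 1]; [14, 4, 3, 2, 1]; [9]; [8]; [7]; [6]; [5]; [4]; [3]; [2]; [1]. Product of hooks = 3482254540800. So f^λ = 21! / 3482254540800 = 51090942171709440000 / 3482254540800 = 14671800.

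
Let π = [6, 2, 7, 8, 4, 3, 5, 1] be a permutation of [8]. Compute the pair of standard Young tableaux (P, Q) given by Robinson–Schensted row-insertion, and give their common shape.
P = [1, 3, 5] / [2, 7, 8] / [4] / [6];  Q = [1, 3, 4] / [2, 5, 7] / [6] / [8];  common shape = (3, 3, 1, 1)

Row-insert the values π_1, π_2, … into P one at a time, bumping the leftmost entry strictly greater than the inserted value down to the next row. The recording tableau Q records, in position (i, j), the step at which that cell was added to P.
  Insert 6 (step 1): P = [6];  Q = [1]
  Insert 2 (step 2): P = [2] / [6];  Q = [1] / [2]
  Insert 7 (step 3): P = [2, 7] / [6];  Q = [1, 3] / [2]
  Insert 8 (step 4): P = [2, 7, 8] / [6];  Q = [1, 3, 4] / [2]
  Insert 4 (step 5): P = [2, 4, 8] / [6, 7];  Q = [1, 3, 4] / [2, 5]
  Insert 3 (step 6): P = [2, 3, 8] / [4, 7] / [6];  Q = [1, 3, 4] / [2, 5] / [6]
  Insert 5 (step 7): P = [2, 3, 5] / [4, 7, 8] / [6];  Q = [1, 3, 4] / [2, 5, 7] / [6]
  Insert 1 (step 8): P = [1, 3, 5] / [2, 7, 8] / [4] / [6];  Q = [1, 3, 4] / [2, 5, 7] / [6] / [8]
Final shape: (3, 3, 1, 1).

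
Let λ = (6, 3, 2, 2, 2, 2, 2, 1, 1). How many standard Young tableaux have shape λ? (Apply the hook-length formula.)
# SYT of shape (6, 3, 2, 2, 2, 2, 2, 1, 1) = 97954272

Hook-length formula: f^λ = n! / Π hook(c), product over all cells c of the Young diagram. For λ = (6, 3, 2, 2, 2, 2, 2, 1, 1), n = 21 boxes. Hook lengths by row (left-to-right, top-to-bottom): [14, 11, 5, 3, 2, 1]; [10, 7, 1]; [8, 5]; [7, 4]; [6, 3]; [5, 2]; [4, 1]; [2]; [1]. Product of hooks = 521579520000. So f^λ = 21! / 521579520000 = 51090942171709440000 / 521579520000 = 97954272.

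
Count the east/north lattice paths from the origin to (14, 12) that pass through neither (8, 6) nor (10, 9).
Number of paths = 4700748

Inclusion–exclusion. Total paths: C(26, 14) = 9657700. Through P₁: C(14, 8)·C(12, 6) = 2774772. Through P₂: C(19, 10)·C(7, 4) = 3233230. Since P₁ is strictly southwest of P₂, a monotone path through both must visit P₁ then P₂; paths through both = C(14, 8)·C(5, 2)·C(7, 4) = 1051050. Avoid both = 9657700 − 2774772 − 3233230 + 1051050 = 4700748.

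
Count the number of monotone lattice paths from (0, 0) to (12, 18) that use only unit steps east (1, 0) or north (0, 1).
Number of paths = 86493225

A monotone lattice path from (0, 0) to (12, 18) consists of 12 east steps and 18 north steps in some order, so it is determined by which 12 of the 30 steps are east. The count is C(30, 12) = 86493225.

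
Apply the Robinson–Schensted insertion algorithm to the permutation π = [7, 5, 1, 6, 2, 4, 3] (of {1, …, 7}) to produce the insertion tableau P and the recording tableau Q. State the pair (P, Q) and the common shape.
P = [1, 2, 3] / [4, 6] / [5] / [7];  Q = [1, 4, 6] / [2, 5] / [3] / [7];  common shape = (3, 2, 1, 1)

Row-insert the values π_1, π_2, … into P one at a time, bumping the leftmost entry strictly greater than the inserted value down to the next row. The recording tableau Q records, in position (i, j), the step at which that cell was added to P.
  Insert 7 (step 1): P = [7];  Q = [1]
  Insert 5 (step 2): P = [5] / [7];  Q = [1] / [2]
  Insert 1 (step 3): P = [1] / [5] / [7];  Q = [1] / [2] / [3]
  Insert 6 (step 4): P = [1, 6] / [5] / [7];  Q = [1, 4] / [2] / [3]
  Insert 2 (step 5): P = [1, 2] / [5, 6] / [7];  Q = [1, 4] / [2, 5] / [3]
  Insert 4 (step 6): P = [1, 2, 4] / [5, 6] / [7];  Q = [1, 4, 6] / [2, 5] / [3]
  Insert 3 (step 7): P = [1, 2, 3] / [4, 6] / [5] / [7];  Q = [1, 4, 6] / [2, 5] / [3] / [7]
Final shape: (3, 2, 1, 1).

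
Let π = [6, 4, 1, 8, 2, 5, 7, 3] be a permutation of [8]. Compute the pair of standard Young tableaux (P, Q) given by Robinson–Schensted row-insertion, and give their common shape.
P = [1, 2, 3, 7] / [4, 5] / [6, 8];  Q = [1, 4, 6, 7] / [2, 5] / [3, 8];  common shape = (4, 2, 2)

Row-insert the values π_1, π_2, … into P one at a time, bumping the leftmost entry strictly greater than the inserted value down to the next row. The recording tableau Q records, in position (i, j), the step at which that cell was added to P.
  Insert 6 (step 1): P = [6];  Q = [1]
  Insert 4 (step 2): P = [4] / [6];  Q = [1] / [2]
  Insert 1 (step 3): P = [1] / [4] / [6];  Q = [1] / [2] / [3]
  Insert 8 (step 4): P = [1, 8] / [4] / [6];  Q = [1, 4] / [2] / [3]
  Insert 2 (step 5): P = [1, 2] / [4, 8] / [6];  Q = [1, 4] / [2, 5] / [3]
  Insert 5 (step 6): P = [1, 2, 5] / [4, 8] / [6];  Q = [1, 4, 6] / [2, 5] / [3]
  Insert 7 (step 7): P = [1, 2, 5, 7] / [4, 8] / [6];  Q = [1, 4, 6, 7] / [2, 5] / [3]
  Insert 3 (step 8): P = [1, 2, 3, 7] / [4, 5] / [6, 8];  Q = [1, 4, 6, 7] / [2, 5] / [3, 8]
Final shape: (4, 2, 2).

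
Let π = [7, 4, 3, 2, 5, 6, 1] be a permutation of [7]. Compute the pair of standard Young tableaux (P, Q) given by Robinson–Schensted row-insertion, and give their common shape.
P = [1, 5, 6] / [2] / [3] / [4] / [7];  Q = [1, 5, 6] / [2] / [3] / [4] / [7];  common shape = (3, 1, 1, 1, 1)

Row-insert the values π_1, π_2, … into P one at a time, bumping the leftmost entry strictly greater than the inserted value down to the next row. The recording tableau Q records, in position (i, j), the step at which that cell was added to P.
  Insert 7 (step 1): P = [7];  Q = [1]
  Insert 4 (step 2): P = [4] / [7];  Q = [1] / [2]
  Insert 3 (step 3): P = [3] / [4] / [7];  Q = [1] / [2] / [3]
  Insert 2 (step 4): P = [2] / [3] / [4] / [7];  Q = [1] / [2] / [3] / [4]
  Insert 5 (step 5): P = [2, 5] / [3] / [4] / [7];  Q = [1, 5] / [2] / [3] / [4]
  Insert 6 (step 6): P = [2, 5, 6] / [3] / [4] / [7];  Q = [1, 5, 6] / [2] / [3] / [4]
  Insert 1 (step 7): P = [1, 5, 6] / [2] / [3] / [4] / [7];  Q = [1, 5, 6] / [2] / [3] / [4] / [7]
Final shape: (3, 1, 1, 1, 1).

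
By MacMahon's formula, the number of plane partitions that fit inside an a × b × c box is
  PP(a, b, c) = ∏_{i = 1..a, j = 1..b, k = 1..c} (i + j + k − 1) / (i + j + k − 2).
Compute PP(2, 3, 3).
PP(2, 3, 3) = 175

Evaluate the triple product over i = 1..2, j = 1..3, k = 1..3. The factors are (2/1) · (3/2) · (4/3) · (3/2) · (4/3) · (5/4) · (4/3) · (5/4) · … (18 factors total). The numerators and denominators telescope so the product is an integer; carrying out the multiplication exactly gives PP(2, 3, 3) = 175.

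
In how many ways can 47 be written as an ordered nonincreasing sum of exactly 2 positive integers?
p(47, 2 parts) = 23

Partitions of n into exactly k parts are in bijection with partitions of n − k into at most k parts (subtract 1 from each part). So p(47, exactly 2) = p(45, parts ≤ 2). Computing via the recurrence p(m, j) = p(m, j−1) + p(m−j, j) gives 23.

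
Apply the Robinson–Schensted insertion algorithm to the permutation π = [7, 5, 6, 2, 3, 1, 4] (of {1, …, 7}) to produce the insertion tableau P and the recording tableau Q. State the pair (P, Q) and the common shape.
P = [1, 3, 4] / [2, 6] / [5] / [7];  Q = [1, 3, 7] / [2, 5] / [4] / [6];  common shape = (3, 2, 1, 1)

Row-insert the values π_1, π_2, … into P one at a time, bumping the leftmost entry strictly greater than the inserted value down to the next row. The recording tableau Q records, in position (i, j), the step at which that cell was added to P.
  Insert 7 (step 1): P = [7];  Q = [1]
  Insert 5 (step 2): P = [5] / [7];  Q = [1] / [2]
  Insert 6 (step 3): P = [5, 6] / [7];  Q = [1, 3] / [2]
  Insert 2 (step 4): P = [2, 6] / [5] / [7];  Q = [1, 3] / [2] / [4]
  Insert 3 (step 5): P = [2, 3] / [5, 6] / [7];  Q = [1, 3] / [2, 5] / [4]
  Insert 1 (step 6): P = [1, 3] / [2, 6] / [5] / [7];  Q = [1, 3] / [2, 5] / [4] / [6]
  Insert 4 (step 7): P = [1, 3, 4] / [2, 6] / [5] / [7];  Q = [1, 3, 7] / [2, 5] / [4] / [6]
Final shape: (3, 2, 1, 1).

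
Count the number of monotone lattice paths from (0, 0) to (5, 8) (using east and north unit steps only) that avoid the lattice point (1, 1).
Number of paths = 627

Total paths from (0, 0) to (5, 8): C(13, 5) = 1287. Paths through (1, 1): (paths (0, 0) → (1, 1)) × (paths (1, 1) → (5, 8)) = C(2, 1) · C(11, 4) = 2 · 330 = 660. Avoidance count = 1287 − 660 = 627.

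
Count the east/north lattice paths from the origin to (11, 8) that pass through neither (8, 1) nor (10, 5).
Number of paths = 63030

Inclusion–exclusion. Total paths: C(19, 11) = 75582. Through P₁: C(9, 8)·C(10, 3) = 1080. Through P₂: C(15, 10)·C(4, 1) = 12012. Since P₁ is strictly southwest of P₂, a monotone path through both must visit P₁ then P₂; paths through both = C(9, 8)·C(6, 2)·C(4, 1) = 540. Avoid both = 75582 − 1080 − 12012 + 540 = 63030.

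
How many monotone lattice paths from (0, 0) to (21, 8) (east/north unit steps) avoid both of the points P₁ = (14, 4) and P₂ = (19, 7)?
Number of paths = 1823025

Inclusion–exclusion. Total paths: C(29, 21) = 4292145. Through P₁: C(18, 14)·C(11, 7) = 1009800. Through P₂: C(26, 19)·C(3, 2) = 1973400. Since P₁ is strictly southwest of P₂, a monotone path through both must visit P₁ then P₂; paths through both = C(18, 14)·C(8, 5)·C(3, 2) = 514080. Avoid both = 4292145 − 1009800 − 1973400 + 514080 = 1823025.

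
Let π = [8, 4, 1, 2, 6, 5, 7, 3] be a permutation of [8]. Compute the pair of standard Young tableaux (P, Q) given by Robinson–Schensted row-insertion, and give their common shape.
P = [1, 2, 3, 7] / [4, 5] / [6] / [8];  Q = [1, 4, 5, 7] / [2, 6] / [3] / [8];  common shape = (4, 2, 1, 1)

Row-insert the values π_1, π_2, … into P one at a time, bumping the leftmost entry strictly greater than the inserted value down to the next row. The recording tableau Q records, in position (i, j), the step at which that cell was added to P.
  Insert 8 (step 1): P = [8];  Q = [1]
  Insert 4 (step 2): P = [4] / [8];  Q = [1] / [2]
  Insert 1 (step 3): P = [1] / [4] / [8];  Q = [1] / [2] / [3]
  Insert 2 (step 4): P = [1, 2] / [4] / [8];  Q = [1, 4] / [2] / [3]
  Insert 6 (step 5): P = [1, 2, 6] / [4] / [8];  Q = [1, 4, 5] / [2] / [3]
  Insert 5 (step 6): P = [1, 2, 5] / [4, 6] / [8];  Q = [1, 4, 5] / [2, 6] / [3]
  Insert 7 (step 7): P = [1, 2, 5, 7] / [4, 6] / [8];  Q = [1, 4, 5, 7] / [2, 6] / [3]
  Insert 3 (step 8): P = [1, 2, 3, 7] / [4, 5] / [6] / [8];  Q = [1, 4, 5, 7] / [2, 6] / [3] / [8]
Final shape: (4, 2, 1, 1).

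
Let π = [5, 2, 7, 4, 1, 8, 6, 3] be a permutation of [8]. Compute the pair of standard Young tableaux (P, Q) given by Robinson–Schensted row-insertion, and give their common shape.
P = [1, 3, 6] / [2, 4, 8] / [5, 7];  Q = [1, 3, 6] / [2, 4, 7] / [5, 8];  common shape = (3, 3, 2)

Row-insert the values π_1, π_2, … into P one at a time, bumping the leftmost entry strictly greater than the inserted value down to the next row. The recording tableau Q records, in position (i, j), the step at which that cell was added to P.
  Insert 5 (step 1): P = [5];  Q = [1]
  Insert 2 (step 2): P = [2] / [5];  Q = [1] / [2]
  Insert 7 (step 3): P = [2, 7] / [5];  Q = [1, 3] / [2]
  Insert 4 (step 4): P = [2, 4] / [5, 7];  Q = [1, 3] / [2, 4]
  Insert 1 (step 5): P = [1, 4] / [2, 7] / [5];  Q = [1, 3] / [2, 4] / [5]
  Insert 8 (step 6): P = [1, 4, 8] / [2, 7] / [5];  Q = [1, 3, 6] / [2, 4] / [5]
  Insert 6 (step 7): P = [1, 4, 6] / [2, 7, 8] / [5];  Q = [1, 3, 6] / [2, 4, 7] / [5]
  Insert 3 (step 8): P = [1, 3, 6] / [2, 4, 8] / [5, 7];  Q = [1, 3, 6] / [2, 4, 7] / [5, 8]
Final shape: (3, 3, 2).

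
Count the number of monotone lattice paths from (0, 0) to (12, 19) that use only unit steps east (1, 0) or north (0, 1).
Number of paths = 141120525

A monotone lattice path from (0, 0) to (12, 19) consists of 12 east steps and 19 north steps in some order, so it is determined by which 12 of the 31 steps are east. The count is C(31, 12) = 141120525.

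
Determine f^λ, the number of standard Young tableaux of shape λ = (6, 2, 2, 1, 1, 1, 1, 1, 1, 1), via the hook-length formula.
# SYT of shape (6, 2, 2, 1, 1, 1, 1, 1, 1, 1) = 155584

Hook-length formula: f^λ = n! / Π hook(c), product over all cells c of the Young diagram. For λ = (6, 2, 2, 1, 1, 1, 1, 1, 1, 1), n = 17 boxes. Hook lengths by row (left-to-right, top-to-bottom): [15, 7, 4, 3, 2, 1]; [10, 2]; [9, 1]; [7]; [6]; [5]; [4]; [3]; [2]; [1]. Product of hooks = 2286144000. So f^λ = 17! / 2286144000 = 355687428096000 / 2286144000 = 155584.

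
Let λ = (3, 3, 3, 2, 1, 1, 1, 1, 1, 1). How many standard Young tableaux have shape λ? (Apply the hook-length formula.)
# SYT of shape (3, 3, 3, 2, 1, 1, 1, 1, 1, 1) = 129948

Hook-length formula: f^λ = n! / Π hook(c), product over all cells c of the Young diagram. For λ = (3, 3, 3, 2, 1, 1, 1, 1, 1, 1), n = 17 boxes. Hook lengths by row (left-to-right, top-to-bottom): [12, 5, 3]; [11, 4, 2]; [10, 3, 1]; [8, 1]; [6]; [5]; [4]; [3]; [2]; [1]. Product of hooks = 2737152000. So f^λ = 17! / 2737152000 = 355687428096000 / 2737152000 = 129948.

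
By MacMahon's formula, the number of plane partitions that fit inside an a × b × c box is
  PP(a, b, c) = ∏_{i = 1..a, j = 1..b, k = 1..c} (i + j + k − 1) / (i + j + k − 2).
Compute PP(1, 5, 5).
PP(1, 5, 5) = 252

Evaluate the triple product over i = 1..1, j = 1..5, k = 1..5. The factors are (2/1) · (3/2) · (4/3) · (5/4) · (6/5) · (3/2) · (4/3) · (5/4) · … (25 factors total). The numerators and denominators telescope so the product is an integer; carrying out the multiplication exactly gives PP(1, 5, 5) = 252.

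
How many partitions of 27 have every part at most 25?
p(27, parts ≤ 25) = 3008

Use the recurrence p(n, m) = p(n, m−1) + p(n−m, m): either the largest part is < m (count p(n, m−1)) or the largest part is exactly m (remove one copy of m, count p(n−m, m)). With p(0, ·) = 1 this gives p(27, parts ≤ 25) = 3008. (By conjugating Young diagrams, this also counts partitions of 27 into at most 25 parts.)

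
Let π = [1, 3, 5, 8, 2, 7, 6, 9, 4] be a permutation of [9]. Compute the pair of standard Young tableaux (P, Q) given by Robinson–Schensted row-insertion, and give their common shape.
P = [1, 2, 4, 6, 9] / [3, 5] / [7] / [8];  Q = [1, 2, 3, 4, 8] / [5, 6] / [7] / [9];  common shape = (5, 2, 1, 1)

Row-insert the values π_1, π_2, … into P one at a time, bumping the leftmost entry strictly greater than the inserted value down to the next row. The recording tableau Q records, in position (i, j), the step at which that cell was added to P.
  Insert 1 (step 1): P = [1];  Q = [1]
  Insert 3 (step 2): P = [1, 3];  Q = [1, 2]
  Insert 5 (step 3): P = [1, 3, 5];  Q = [1, 2, 3]
  Insert 8 (step 4): P = [1, 3, 5, 8];  Q = [1, 2, 3, 4]
  Insert 2 (step 5): P = [1, 2, 5, 8] / [3];  Q = [1, 2, 3, 4] / [5]
  Insert 7 (step 6): P = [1, 2, 5, 7] / [3, 8];  Q = [1, 2, 3, 4] / [5, 6]
  Insert 6 (step 7): P = [1, 2, 5, 6] / [3, 7] / [8];  Q = [1, 2, 3, 4] / [5, 6] / [7]
  Insert 9 (step 8): P = [1, 2, 5, 6, 9] / [3, 7] / [8];  Q = [1, 2, 3, 4, 8] / [5, 6] / [7]
  Insert 4 (step 9): P = [1, 2, 4, 6, 9] / [3, 5] / [7] / [8];  Q = [1, 2, 3, 4, 8] / [5, 6] / [7] / [9]
Final shape: (5, 2, 1, 1).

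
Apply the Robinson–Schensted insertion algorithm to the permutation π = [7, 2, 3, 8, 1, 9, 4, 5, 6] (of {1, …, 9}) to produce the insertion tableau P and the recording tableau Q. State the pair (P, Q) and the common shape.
P = [1, 3, 4, 5, 6] / [2, 8, 9] / [7];  Q = [1, 3, 4, 6, 9] / [2, 7, 8] / [5];  common shape = (5, 3, 1)

Row-insert the values π_1, π_2, … into P one at a time, bumping the leftmost entry strictly greater than the inserted value down to the next row. The recording tableau Q records, in position (i, j), the step at which that cell was added to P.
  Insert 7 (step 1): P = [7];  Q = [1]
  Insert 2 (step 2): P = [2] / [7];  Q = [1] / [2]
  Insert 3 (step 3): P = [2, 3] / [7];  Q = [1, 3] / [2]
  Insert 8 (step 4): P = [2, 3, 8] / [7];  Q = [1, 3, 4] / [2]
  Insert 1 (step 5): P = [1, 3, 8] / [2] / [7];  Q = [1, 3, 4] / [2] / [5]
  Insert 9 (step 6): P = [1, 3, 8, 9] / [2] / [7];  Q = [1, 3, 4, 6] / [2] / [5]
  Insert 4 (step 7): P = [1, 3, 4, 9] / [2, 8] / [7];  Q = [1, 3, 4, 6] / [2, 7] / [5]
  Insert 5 (step 8): P = [1, 3, 4, 5] / [2, 8, 9] / [7];  Q = [1, 3, 4, 6] / [2, 7, 8] / [5]
  Insert 6 (step 9): P = [1, 3, 4, 5, 6] / [2, 8, 9] / [7];  Q = [1, 3, 4, 6, 9] / [2, 7, 8] / [5]
Final shape: (5, 3, 1).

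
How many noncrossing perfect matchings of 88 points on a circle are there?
C_44 = 583300119592996693088040

These noncrossing handshakes are counted by the Catalan number C_n = (1/(n + 1)) · C(2n, n). For n = 44: C_44 = (1/45) · C(88, 44) = 26248505381684851188961800/45 = 583300119592996693088040.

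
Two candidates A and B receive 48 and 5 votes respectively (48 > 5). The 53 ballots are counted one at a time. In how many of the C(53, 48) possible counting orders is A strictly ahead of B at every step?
Strict-lead orderings = 2328235

Total orderings of the 53 votes with 48 for A: C(53, 48) = 2869685. By the Bertrand ballot formula (Cycle Lemma / reflection principle), the number of orderings in which A is strictly ahead of B throughout is (p − q)/(p + q) · C(p + q, p) = (48 − 5)/(48 + 5) · 2869685 = 2328235.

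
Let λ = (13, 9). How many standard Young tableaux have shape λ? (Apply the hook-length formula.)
# SYT of shape (13, 9) = 177650

Hook-length formula: f^λ = n! / Π hook(c), product over all cells c of the Young diagram. For λ = (13, 9), n = 22 boxes. Hook lengths by row (left-to-right, top-to-bottom): [14, 13, 12, 11, 10, 9, 8, 7, 6, 4, 3, 2, 1]; [9, 8, 7, 6, 5, 4, 3, 2, 1]. Product of hooks = 6327051662131200. So f^λ = 22! / 6327051662131200 = 1124000727777607680000 / 6327051662131200 = 177650.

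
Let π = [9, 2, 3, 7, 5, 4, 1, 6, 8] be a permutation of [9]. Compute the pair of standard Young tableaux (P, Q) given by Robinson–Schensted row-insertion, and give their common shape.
P = [1, 3, 4, 6, 8] / [2] / [5] / [7] / [9];  Q = [1, 3, 4, 8, 9] / [2] / [5] / [6] / [7];  common shape = (5, 1, 1, 1, 1)

Row-insert the values π_1, π_2, … into P one at a time, bumping the leftmost entry strictly greater than the inserted value down to the next row. The recording tableau Q records, in position (i, j), the step at which that cell was added to P.
  Insert 9 (step 1): P = [9];  Q = [1]
  Insert 2 (step 2): P = [2] / [9];  Q = [1] / [2]
  Insert 3 (step 3): P = [2, 3] / [9];  Q = [1, 3] / [2]
  Insert 7 (step 4): P = [2, 3, 7] / [9];  Q = [1, 3, 4] / [2]
  Insert 5 (step 5): P = [2, 3, 5] / [7] / [9];  Q = [1, 3, 4] / [2] / [5]
  Insert 4 (step 6): P = [2, 3, 4] / [5] / [7] / [9];  Q = [1, 3, 4] / [2] / [5] / [6]
  Insert 1 (step 7): P = [1, 3, 4] / [2] / [5] / [7] / [9];  Q = [1, 3, 4] / [2] / [5] / [6] / [7]
  Insert 6 (step 8): P = [1, 3, 4, 6] / [2] / [5] / [7] / [9];  Q = [1, 3, 4, 8] / [2] / [5] / [6] / [7]
  Insert 8 (step 9): P = [1, 3, 4, 6, 8] / [2] / [5] / [7] / [9];  Q = [1, 3, 4, 8, 9] / [2] / [5] / [6] / [7]
Final shape: (5, 1, 1, 1, 1).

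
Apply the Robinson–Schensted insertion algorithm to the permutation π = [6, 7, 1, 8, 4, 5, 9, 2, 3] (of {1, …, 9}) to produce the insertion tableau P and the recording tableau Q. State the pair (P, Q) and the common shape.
P = [1, 2, 3, 9] / [4, 5, 8] / [6, 7];  Q = [1, 2, 4, 7] / [3, 5, 6] / [8, 9];  common shape = (4, 3, 2)

Row-insert the values π_1, π_2, … into P one at a time, bumping the leftmost entry strictly greater than the inserted value down to the next row. The recording tableau Q records, in position (i, j), the step at which that cell was added to P.
  Insert 6 (step 1): P = [6];  Q = [1]
  Insert 7 (step 2): P = [6, 7];  Q = [1, 2]
  Insert 1 (step 3): P = [1, 7] / [6];  Q = [1, 2] / [3]
  Insert 8 (step 4): P = [1, 7, 8] / [6];  Q = [1, 2, 4] / [3]
  Insert 4 (step 5): P = [1, 4, 8] / [6, 7];  Q = [1, 2, 4] / [3, 5]
  Insert 5 (step 6): P = [1, 4, 5] / [6, 7, 8];  Q = [1, 2, 4] / [3, 5, 6]
  Insert 9 (step 7): P = [1, 4, 5, 9] / [6, 7, 8];  Q = [1, 2, 4, 7] / [3, 5, 6]
  Insert 2 (step 8): P = [1, 2, 5, 9] / [4, 7, 8] / [6];  Q = [1, 2, 4, 7] / [3, 5, 6] / [8]
  Insert 3 (step 9): P = [1, 2, 3, 9] / [4, 5, 8] / [6, 7];  Q = [1, 2, 4, 7] / [3, 5, 6] / [8, 9]
Final shape: (4, 3, 2).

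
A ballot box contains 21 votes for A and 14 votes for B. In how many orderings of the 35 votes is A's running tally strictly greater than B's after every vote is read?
Strict-lead orderings = 463991880

Total orderings of the 35 votes with 21 for A: C(35, 21) = 2319959400. By the Bertrand ballot formula (Cycle Lemma / reflection principle), the number of orderings in which A is strictly ahead of B throughout is (p − q)/(p + q) · C(p + q, p) = (21 − 14)/(21 + 14) · 2319959400 = 463991880.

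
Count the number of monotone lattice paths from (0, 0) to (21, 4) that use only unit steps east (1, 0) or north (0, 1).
Number of paths = 12650

A monotone lattice path from (0, 0) to (21, 4) consists of 21 east steps and 4 north steps in some order, so it is determined by which 21 of the 25 steps are east. The count is C(25, 21) = 12650.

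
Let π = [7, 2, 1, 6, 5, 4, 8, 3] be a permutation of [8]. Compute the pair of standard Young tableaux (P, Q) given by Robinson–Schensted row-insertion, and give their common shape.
P = [1, 3, 8] / [2, 4] / [5] / [6] / [7];  Q = [1, 4, 7] / [2, 5] / [3] / [6] / [8];  common shape = (3, 2, 1, 1, 1)

Row-insert the values π_1, π_2, … into P one at a time, bumping the leftmost entry strictly greater than the inserted value down to the next row. The recording tableau Q records, in position (i, j), the step at which that cell was added to P.
  Insert 7 (step 1): P = [7];  Q = [1]
  Insert 2 (step 2): P = [2] / [7];  Q = [1] / [2]
  Insert 1 (step 3): P = [1] / [2] / [7];  Q = [1] / [2] / [3]
  Insert 6 (step 4): P = [1, 6] / [2] / [7];  Q = [1, 4] / [2] / [3]
  Insert 5 (step 5): P = [1, 5] / [2, 6] / [7];  Q = [1, 4] / [2, 5] / [3]
  Insert 4 (step 6): P = [1, 4] / [2, 5] / [6] / [7];  Q = [1, 4] / [2, 5] / [3] / [6]
  Insert 8 (step 7): P = [1, 4, 8] / [2, 5] / [6] / [7];  Q = [1, 4, 7] / [2, 5] / [3] / [6]
  Insert 3 (step 8): P = [1, 3, 8] / [2, 4] / [5] / [6] / [7];  Q = [1, 4, 7] / [2, 5] / [3] / [6] / [8]
Final shape: (3, 2, 1, 1, 1).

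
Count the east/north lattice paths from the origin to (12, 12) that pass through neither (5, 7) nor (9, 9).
Number of paths = 1342092

Inclusion–exclusion. Total paths: C(24, 12) = 2704156. Through P₁: C(12, 5)·C(12, 7) = 627264. Through P₂: C(18, 9)·C(6, 3) = 972400. Since P₁ is strictly southwest of P₂, a monotone path through both must visit P₁ then P₂; paths through both = C(12, 5)·C(6, 4)·C(6, 3) = 237600. Avoid both = 2704156 − 627264 − 972400 + 237600 = 1342092.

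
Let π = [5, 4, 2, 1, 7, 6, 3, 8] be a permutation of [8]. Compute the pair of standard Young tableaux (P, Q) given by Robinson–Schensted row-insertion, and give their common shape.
P = [1, 3, 8] / [2, 6] / [4, 7] / [5];  Q = [1, 5, 8] / [2, 6] / [3, 7] / [4];  common shape = (3, 2, 2, 1)

Row-insert the values π_1, π_2, … into P one at a time, bumping the leftmost entry strictly greater than the inserted value down to the next row. The recording tableau Q records, in position (i, j), the step at which that cell was added to P.
  Insert 5 (step 1): P = [5];  Q = [1]
  Insert 4 (step 2): P = [4] / [5];  Q = [1] / [2]
  Insert 2 (step 3): P = [2] / [4] / [5];  Q = [1] / [2] / [3]
  Insert 1 (step 4): P = [1] / [2] / [4] / [5];  Q = [1] / [2] / [3] / [4]
  Insert 7 (step 5): P = [1, 7] / [2] / [4] / [5];  Q = [1, 5] / [2] / [3] / [4]
  Insert 6 (step 6): P = [1, 6] / [2, 7] / [4] / [5];  Q = [1, 5] / [2, 6] / [3] / [4]
  Insert 3 (step 7): P = [1, 3] / [2, 6] / [4, 7] / [5];  Q = [1, 5] / [2, 6] / [3, 7] / [4]
  Insert 8 (step 8): P = [1, 3, 8] / [2, 6] / [4, 7] / [5];  Q = [1, 5, 8] / [2, 6] / [3, 7] / [4]
Final shape: (3, 2, 2, 1).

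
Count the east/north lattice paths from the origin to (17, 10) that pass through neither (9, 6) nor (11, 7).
Number of paths = 4546854

Inclusion–exclusion. Total paths: C(27, 17) = 8436285. Through P₁: C(15, 9)·C(12, 8) = 2477475. Through P₂: C(18, 11)·C(9, 6) = 2673216. Since P₁ is strictly southwest of P₂, a monotone path through both must visit P₁ then P₂; paths through both = C(15, 9)·C(3, 2)·C(9, 6) = 1261260. Avoid both = 8436285 − 2477475 − 2673216 + 1261260 = 4546854.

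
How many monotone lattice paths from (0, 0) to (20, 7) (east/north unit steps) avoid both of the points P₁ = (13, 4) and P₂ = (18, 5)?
Number of paths = 486216

Inclusion–exclusion. Total paths: C(27, 20) = 888030. Through P₁: C(17, 13)·C(10, 7) = 285600. Through P₂: C(23, 18)·C(4, 2) = 201894. Since P₁ is strictly southwest of P₂, a monotone path through both must visit P₁ then P₂; paths through both = C(17, 13)·C(6, 5)·C(4, 2) = 85680. Avoid both = 888030 − 285600 − 201894 + 85680 = 486216.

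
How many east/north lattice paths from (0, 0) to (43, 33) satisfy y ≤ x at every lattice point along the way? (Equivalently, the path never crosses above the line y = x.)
Number of paths = 898530797291910275850

By the reflection principle (André's argument), the number of monotone paths to (43, 33) with n ≤ m that never go above y = x is C(76, 43) − C(76, 44) = 3594123189167641103400 − 2695592391875730827550 = 898530797291910275850.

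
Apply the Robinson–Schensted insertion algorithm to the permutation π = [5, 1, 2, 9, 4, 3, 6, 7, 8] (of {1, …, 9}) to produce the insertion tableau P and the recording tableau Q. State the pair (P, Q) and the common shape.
P = [1, 2, 3, 6, 7, 8] / [4, 9] / [5];  Q = [1, 3, 4, 7, 8, 9] / [2, 5] / [6];  common shape = (6, 2, 1)

Row-insert the values π_1, π_2, … into P one at a time, bumping the leftmost entry strictly greater than the inserted value down to the next row. The recording tableau Q records, in position (i, j), the step at which that cell was added to P.
  Insert 5 (step 1): P = [5];  Q = [1]
  Insert 1 (step 2): P = [1] / [5];  Q = [1] / [2]
  Insert 2 (step 3): P = [1, 2] / [5];  Q = [1, 3] / [2]
  Insert 9 (step 4): P = [1, 2, 9] / [5];  Q = [1, 3, 4] / [2]
  Insert 4 (step 5): P = [1, 2, 4] / [5, 9];  Q = [1, 3, 4] / [2, 5]
  Insert 3 (step 6): P = [1, 2, 3] / [4, 9] / [5];  Q = [1, 3, 4] / [2, 5] / [6]
  Insert 6 (step 7): P = [1, 2, 3, 6] / [4, 9] / [5];  Q = [1, 3, 4, 7] / [2, 5] / [6]
  Insert 7 (step 8): P = [1, 2, 3, 6, 7] / [4, 9] / [5];  Q = [1, 3, 4, 7, 8] / [2, 5] / [6]
  Insert 8 (step 9): P = [1, 2, 3, 6, 7, 8] / [4, 9] / [5];  Q = [1, 3, 4, 7, 8, 9] / [2, 5] / [6]
Final shape: (6, 2, 1).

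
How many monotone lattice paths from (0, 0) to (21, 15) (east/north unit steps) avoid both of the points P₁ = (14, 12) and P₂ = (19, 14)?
Number of paths = 2560986060

Inclusion–exclusion. Total paths: C(36, 21) = 5567902560. Through P₁: C(26, 14)·C(10, 7) = 1158924000. Through P₂: C(33, 19)·C(3, 2) = 2456427600. Since P₁ is strictly southwest of P₂, a monotone path through both must visit P₁ then P₂; paths through both = C(26, 14)·C(7, 5)·C(3, 2) = 608435100. Avoid both = 5567902560 − 1158924000 − 2456427600 + 608435100 = 2560986060.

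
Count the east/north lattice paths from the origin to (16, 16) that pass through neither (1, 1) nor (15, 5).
Number of paths = 290732742

Inclusion–exclusion. Total paths: C(32, 16) = 601080390. Through P₁: C(2, 1)·C(30, 15) = 310235040. Through P₂: C(20, 15)·C(12, 1) = 186048. Since P₁ is strictly southwest of P₂, a monotone path through both must visit P₁ then P₂; paths through both = C(2, 1)·C(18, 14)·C(12, 1) = 73440. Avoid both = 601080390 − 310235040 − 186048 + 73440 = 290732742.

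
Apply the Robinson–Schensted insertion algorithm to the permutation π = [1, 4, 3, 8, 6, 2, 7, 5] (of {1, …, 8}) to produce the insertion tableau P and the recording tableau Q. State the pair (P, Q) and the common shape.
P = [1, 2, 5, 7] / [3, 6] / [4, 8];  Q = [1, 2, 4, 7] / [3, 5] / [6, 8];  common shape = (4, 2, 2)

Row-insert the values π_1, π_2, … into P one at a time, bumping the leftmost entry strictly greater than the inserted value down to the next row. The recording tableau Q records, in position (i, j), the step at which that cell was added to P.
  Insert 1 (step 1): P = [1];  Q = [1]
  Insert 4 (step 2): P = [1, 4];  Q = [1, 2]
  Insert 3 (step 3): P = [1, 3] / [4];  Q = [1, 2] / [3]
  Insert 8 (step 4): P = [1, 3, 8] / [4];  Q = [1, 2, 4] / [3]
  Insert 6 (step 5): P = [1, 3, 6] / [4, 8];  Q = [1, 2, 4] / [3, 5]
  Insert 2 (step 6): P = [1, 2, 6] / [3, 8] / [4];  Q = [1, 2, 4] / [3, 5] / [6]
  Insert 7 (step 7): P = [1, 2, 6, 7] / [3, 8] / [4];  Q = [1, 2, 4, 7] / [3, 5] / [6]
  Insert 5 (step 8): P = [1, 2, 5, 7] / [3, 6] / [4, 8];  Q = [1, 2, 4, 7] / [3, 5] / [6, 8]
Final shape: (4, 2, 2).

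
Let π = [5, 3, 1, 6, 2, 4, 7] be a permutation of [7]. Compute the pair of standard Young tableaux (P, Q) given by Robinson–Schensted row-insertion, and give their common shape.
P = [1, 2, 4, 7] / [3, 6] / [5];  Q = [1, 4, 6, 7] / [2, 5] / [3];  common shape = (4, 2, 1)

Row-insert the values π_1, π_2, … into P one at a time, bumping the leftmost entry strictly greater than the inserted value down to the next row. The recording tableau Q records, in position (i, j), the step at which that cell was added to P.
  Insert 5 (step 1): P = [5];  Q = [1]
  Insert 3 (step 2): P = [3] / [5];  Q = [1] / [2]
  Insert 1 (step 3): P = [1] / [3] / [5];  Q = [1] / [2] / [3]
  Insert 6 (step 4): P = [1, 6] / [3] / [5];  Q = [1, 4] / [2] / [3]
  Insert 2 (step 5): P = [1, 2] / [3, 6] / [5];  Q = [1, 4] / [2, 5] / [3]
  Insert 4 (step 6): P = [1, 2, 4] / [3, 6] / [5];  Q = [1, 4, 6] / [2, 5] / [3]
  Insert 7 (step 7): P = [1, 2, 4, 7] / [3, 6] / [5];  Q = [1, 4, 6, 7] / [2, 5] / [3]
Final shape: (4, 2, 1).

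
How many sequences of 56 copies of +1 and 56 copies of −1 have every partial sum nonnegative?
C_56 = 6852456927844873497549658464312

These ballot sequences are counted by the Catalan number C_n = (1/(n + 1)) · C(2n, n). For n = 56: C_56 = (1/57) · C(112, 56) = 390590044887157789360330532465784/57 = 6852456927844873497549658464312.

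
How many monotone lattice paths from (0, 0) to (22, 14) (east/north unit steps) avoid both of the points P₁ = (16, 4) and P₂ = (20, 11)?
Number of paths = 2926763790

Inclusion–exclusion. Total paths: C(36, 22) = 3796297200. Through P₁: C(20, 16)·C(16, 6) = 38798760. Through P₂: C(31, 20)·C(5, 2) = 846723150. Since P₁ is strictly southwest of P₂, a monotone path through both must visit P₁ then P₂; paths through both = C(20, 16)·C(11, 4)·C(5, 2) = 15988500. Avoid both = 3796297200 − 38798760 − 846723150 + 15988500 = 2926763790.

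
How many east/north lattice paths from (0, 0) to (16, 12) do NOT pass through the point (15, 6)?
Number of paths = 30041907

Total paths from (0, 0) to (16, 12): C(28, 16) = 30421755. Paths through (15, 6): (paths (0, 0) → (15, 6)) × (paths (15, 6) → (16, 12)) = C(21, 15) · C(7, 1) = 54264 · 7 = 379848. Avoidance count = 30421755 − 379848 = 30041907.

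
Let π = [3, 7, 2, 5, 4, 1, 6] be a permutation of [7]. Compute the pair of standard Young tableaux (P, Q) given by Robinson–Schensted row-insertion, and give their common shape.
P = [1, 4, 6] / [2, 5] / [3] / [7];  Q = [1, 2, 7] / [3, 4] / [5] / [6];  common shape = (3, 2, 1, 1)

Row-insert the values π_1, π_2, … into P one at a time, bumping the leftmost entry strictly greater than the inserted value down to the next row. The recording tableau Q records, in position (i, j), the step at which that cell was added to P.
  Insert 3 (step 1): P = [3];  Q = [1]
  Insert 7 (step 2): P = [3, 7];  Q = [1, 2]
  Insert 2 (step 3): P = [2, 7] / [3];  Q = [1, 2] / [3]
  Insert 5 (step 4): P = [2, 5] / [3, 7];  Q = [1, 2] / [3, 4]
  Insert 4 (step 5): P = [2, 4] / [3, 5] / [7];  Q = [1, 2] / [3, 4] / [5]
  Insert 1 (step 6): P = [1, 4] / [2, 5] / [3] / [7];  Q = [1, 2] / [3, 4] / [5] / [6]
  Insert 6 (step 7): P = [1, 4, 6] / [2, 5] / [3] / [7];  Q = [1, 2, 7] / [3, 4] / [5] / [6]
Final shape: (3, 2, 1, 1).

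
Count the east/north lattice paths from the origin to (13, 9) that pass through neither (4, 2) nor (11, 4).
Number of paths = 308495

Inclusion–exclusion. Total paths: C(22, 13) = 497420. Through P₁: C(6, 4)·C(16, 9) = 171600. Through P₂: C(15, 11)·C(7, 2) = 28665. Since P₁ is strictly southwest of P₂, a monotone path through both must visit P₁ then P₂; paths through both = C(6, 4)·C(9, 7)·C(7, 2) = 11340. Avoid both = 497420 − 171600 − 28665 + 11340 = 308495.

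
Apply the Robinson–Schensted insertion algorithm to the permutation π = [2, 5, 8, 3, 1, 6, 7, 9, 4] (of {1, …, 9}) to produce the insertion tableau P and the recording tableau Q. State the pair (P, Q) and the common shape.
P = [1, 3, 4, 7, 9] / [2, 6] / [5, 8];  Q = [1, 2, 3, 7, 8] / [4, 6] / [5, 9];  common shape = (5, 2, 2)

Row-insert the values π_1, π_2, … into P one at a time, bumping the leftmost entry strictly greater than the inserted value down to the next row. The recording tableau Q records, in position (i, j), the step at which that cell was added to P.
  Insert 2 (step 1): P = [2];  Q = [1]
  Insert 5 (step 2): P = [2, 5];  Q = [1, 2]
  Insert 8 (step 3): P = [2, 5, 8];  Q = [1, 2, 3]
  Insert 3 (step 4): P = [2, 3, 8] / [5];  Q = [1, 2, 3] / [4]
  Insert 1 (step 5): P = [1, 3, 8] / [2] / [5];  Q = [1, 2, 3] / [4] / [5]
  Insert 6 (step 6): P = [1, 3, 6] / [2, 8] / [5];  Q = [1, 2, 3] / [4, 6] / [5]
  Insert 7 (step 7): P = [1, 3, 6, 7] / [2, 8] / [5];  Q = [1, 2, 3, 7] / [4, 6] / [5]
  Insert 9 (step 8): P = [1, 3, 6, 7, 9] / [2, 8] / [5];  Q = [1, 2, 3, 7, 8] / [4, 6] / [5]
  Insert 4 (step 9): P = [1, 3, 4, 7, 9] / [2, 6] / [5, 8];  Q = [1, 2, 3, 7, 8] / [4, 6] / [5, 9]
Final shape: (5, 2, 2).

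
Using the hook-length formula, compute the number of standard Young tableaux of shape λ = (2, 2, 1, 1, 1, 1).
# SYT of shape (2, 2, 1, 1, 1, 1) = 20

Hook-length formula: f^λ = n! / Π hook(c), product over all cells c of the Young diagram. For λ = (2, 2, 1, 1, 1, 1), n = 8 boxes. Hook lengths by row (left-to-right, top-to-bottom): [7, 2]; [6, 1]; [4]; [3]; [2]; [1]. Product of hooks = 2016. So f^λ = 8! / 2016 = 40320 / 2016 = 20.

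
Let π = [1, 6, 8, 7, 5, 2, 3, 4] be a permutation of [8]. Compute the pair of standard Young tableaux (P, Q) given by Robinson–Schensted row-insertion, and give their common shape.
P = [1, 2, 3, 4] / [5, 7] / [6] / [8];  Q = [1, 2, 3, 8] / [4, 7] / [5] / [6];  common shape = (4, 2, 1, 1)

Row-insert the values π_1, π_2, … into P one at a time, bumping the leftmost entry strictly greater than the inserted value down to the next row. The recording tableau Q records, in position (i, j), the step at which that cell was added to P.
  Insert 1 (step 1): P = [1];  Q = [1]
  Insert 6 (step 2): P = [1, 6];  Q = [1, 2]
  Insert 8 (step 3): P = [1, 6, 8];  Q = [1, 2, 3]
  Insert 7 (step 4): P = [1, 6, 7] / [8];  Q = [1, 2, 3] / [4]
  Insert 5 (step 5): P = [1, 5, 7] / [6] / [8];  Q = [1, 2, 3] / [4] / [5]
  Insert 2 (step 6): P = [1, 2, 7] / [5] / [6] / [8];  Q = [1, 2, 3] / [4] / [5] / [6]
  Insert 3 (step 7): P = [1, 2, 3] / [5, 7] / [6] / [8];  Q = [1, 2, 3] / [4, 7] / [5] / [6]
  Insert 4 (step 8): P = [1, 2, 3, 4] / [5, 7] / [6] / [8];  Q = [1, 2, 3, 8] / [4, 7] / [5] / [6]
Final shape: (4, 2, 1, 1).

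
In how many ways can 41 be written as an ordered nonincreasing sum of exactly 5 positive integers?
p(41, 5 parts) = 1226

Partitions of n into exactly k parts are in bijection with partitions of n − k into at most k parts (subtract 1 from each part). So p(41, exactly 5) = p(36, parts ≤ 5). Computing via the recurrence p(m, j) = p(m, j−1) + p(m−j, j) gives 1226.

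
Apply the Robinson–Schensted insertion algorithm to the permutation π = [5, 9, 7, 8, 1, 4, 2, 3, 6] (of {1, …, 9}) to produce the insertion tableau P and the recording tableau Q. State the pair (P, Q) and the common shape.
P = [1, 2, 3, 6] / [4, 7, 8] / [5] / [9];  Q = [1, 2, 4, 9] / [3, 6, 8] / [5] / [7];  common shape = (4, 3, 1, 1)

Row-insert the values π_1, π_2, … into P one at a time, bumping the leftmost entry strictly greater than the inserted value down to the next row. The recording tableau Q records, in position (i, j), the step at which that cell was added to P.
  Insert 5 (step 1): P = [5];  Q = [1]
  Insert 9 (step 2): P = [5, 9];  Q = [1, 2]
  Insert 7 (step 3): P = [5, 7] / [9];  Q = [1, 2] / [3]
  Insert 8 (step 4): P = [5, 7, 8] / [9];  Q = [1, 2, 4] / [3]
  Insert 1 (step 5): P = [1, 7, 8] / [5] / [9];  Q = [1, 2, 4] / [3] / [5]
  Insert 4 (step 6): P = [1, 4, 8] / [5, 7] / [9];  Q = [1, 2, 4] / [3, 6] / [5]
  Insert 2 (step 7): P = [1, 2, 8] / [4, 7] / [5] / [9];  Q = [1, 2, 4] / [3, 6] / [5] / [7]
  Insert 3 (step 8): P = [1, 2, 3] / [4, 7, 8] / [5] / [9];  Q = [1, 2, 4] / [3, 6, 8] / [5] / [7]
  Insert 6 (step 9): P = [1, 2, 3, 6] / [4, 7, 8] / [5] / [9];  Q = [1, 2, 4, 9] / [3, 6, 8] / [5] / [7]
Final shape: (4, 3, 1, 1).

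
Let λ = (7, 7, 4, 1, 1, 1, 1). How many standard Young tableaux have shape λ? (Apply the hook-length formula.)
# SYT of shape (7, 7, 4, 1, 1, 1, 1) = 615557250

Hook-length formula: f^λ = n! / Π hook(c), product over all cells c of the Young diagram. For λ = (7, 7, 4, 1, 1, 1, 1), n = 22 boxes. Hook lengths by row (left-to-right, top-to-bottom): [13, 8, 7, 6, 4, 3, 2]; [12, 7, 6, 5, 3, 2, 1]; [8, 3, 2, 1]; [4]; [3]; [2]; [1]. Product of hooks = 1825988935680. So f^λ = 22! / 1825988935680 = 1124000727777607680000 / 1825988935680 = 615557250.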